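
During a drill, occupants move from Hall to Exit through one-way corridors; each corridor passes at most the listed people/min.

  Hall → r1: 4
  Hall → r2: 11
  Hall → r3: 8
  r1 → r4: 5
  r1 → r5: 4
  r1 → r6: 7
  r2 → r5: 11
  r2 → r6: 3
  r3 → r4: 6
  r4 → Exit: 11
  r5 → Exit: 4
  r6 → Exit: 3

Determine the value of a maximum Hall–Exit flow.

Augment Hall→r1→r4→Exit: bottleneck 4, flow now 4.
Augment Hall→r2→r5→Exit: bottleneck 4, flow now 8.
Augment Hall→r2→r6→Exit: bottleneck 3, flow now 11.
Augment Hall→r3→r4→Exit: bottleneck 6, flow now 17.
No augmenting path remains; maximum flow = 17.
In the residual graph, reachable from Hall: {Hall, r2, r3, r5}.
Min-cut edges: Hall→r1 (4), r2→r6 (3), r3→r4 (6), r5→Exit (4); capacity 4 + 3 + 6 + 4 = 17.
This cut is saturated, so no flow can exceed 17.

17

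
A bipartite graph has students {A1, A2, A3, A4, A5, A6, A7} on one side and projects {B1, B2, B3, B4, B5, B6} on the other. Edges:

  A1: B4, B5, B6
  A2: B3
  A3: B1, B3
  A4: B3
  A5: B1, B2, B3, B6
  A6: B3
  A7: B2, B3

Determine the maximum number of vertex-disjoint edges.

Unit-capacity flow: source→left, listed edges, right→sink; max matching = max flow.
Augmenting path A1→B4 (+1); matched 1.
Augmenting path A2→B3 (+1); matched 2.
Augmenting path A3→B1 (+1); matched 3.
Augmenting path A5→B2 (+1); matched 4.
Augmenting path A7→B2→A5→B6 (+1); matched 5.
No augmenting path remains; maximum matching = 5.
König certificate: {A1, A3, A5, A7, B3} is a vertex cover of size 5 (every listed pair touches it), so no matching can be larger.

5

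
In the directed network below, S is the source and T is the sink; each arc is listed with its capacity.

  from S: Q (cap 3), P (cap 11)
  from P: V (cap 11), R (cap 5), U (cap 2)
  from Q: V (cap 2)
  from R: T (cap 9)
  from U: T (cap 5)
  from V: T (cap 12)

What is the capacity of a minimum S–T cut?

13

Augment S→P→R→T: bottleneck 5, flow now 5.
Augment S→P→U→T: bottleneck 2, flow now 7.
Augment S→P→V→T: bottleneck 4, flow now 11.
Augment S→Q→V→T: bottleneck 2, flow now 13.
No augmenting path remains; maximum flow = 13.
By max-flow min-cut, the minimum cut capacity equals the max flow.
In the residual graph, reachable from S: {S, Q}.
Min-cut edges: S→P (11), Q→V (2); capacity 11 + 2 = 13.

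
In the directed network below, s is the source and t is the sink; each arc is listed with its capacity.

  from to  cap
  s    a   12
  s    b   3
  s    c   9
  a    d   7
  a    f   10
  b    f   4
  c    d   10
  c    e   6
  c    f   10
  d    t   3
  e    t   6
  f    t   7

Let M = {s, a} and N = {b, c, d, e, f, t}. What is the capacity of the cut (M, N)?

Edges leaving {s, a}: s→b (3), s→c (9), a→d (7), a→f (10).
Cut capacity = 3 + 9 + 7 + 10 = 29.

29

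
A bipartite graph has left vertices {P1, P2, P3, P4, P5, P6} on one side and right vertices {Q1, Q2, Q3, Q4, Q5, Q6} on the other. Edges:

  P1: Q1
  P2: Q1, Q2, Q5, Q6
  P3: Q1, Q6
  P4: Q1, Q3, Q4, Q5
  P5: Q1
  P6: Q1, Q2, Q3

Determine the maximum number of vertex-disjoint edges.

5

Unit-capacity flow: source→left, listed edges, right→sink; max matching = max flow.
Augmenting path P1→Q1 (+1); matched 1.
Augmenting path P2→Q2 (+1); matched 2.
Augmenting path P3→Q6 (+1); matched 3.
Augmenting path P4→Q3 (+1); matched 4.
Augmenting path P6→Q2→P2→Q5 (+1); matched 5.
No augmenting path remains; maximum matching = 5.
König certificate: {P2, P3, P4, P6, Q1} is a vertex cover of size 5 (every listed pair touches it), so no matching can be larger.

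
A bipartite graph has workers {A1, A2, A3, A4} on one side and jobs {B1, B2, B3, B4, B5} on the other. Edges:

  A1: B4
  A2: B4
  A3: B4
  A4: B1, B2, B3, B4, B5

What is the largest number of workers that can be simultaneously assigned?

Unit-capacity flow: source→left, listed edges, right→sink; max matching = max flow.
Augmenting path A1→B4 (+1); matched 1.
Augmenting path A4→B1 (+1); matched 2.
No augmenting path remains; maximum matching = 2.
König certificate: {A4, B4} is a vertex cover of size 2 (every listed pair touches it), so no matching can be larger.

2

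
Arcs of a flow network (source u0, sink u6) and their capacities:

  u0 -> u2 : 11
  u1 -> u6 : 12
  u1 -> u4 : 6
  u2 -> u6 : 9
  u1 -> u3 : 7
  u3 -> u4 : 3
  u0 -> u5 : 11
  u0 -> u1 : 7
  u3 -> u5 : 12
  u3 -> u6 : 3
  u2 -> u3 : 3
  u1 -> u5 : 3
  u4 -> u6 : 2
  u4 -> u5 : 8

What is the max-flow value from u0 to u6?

18

Augment u0→u1→u6: bottleneck 7, flow now 7.
Augment u0→u2→u6: bottleneck 9, flow now 16.
Augment u0→u2→u3→u6: bottleneck 2, flow now 18.
No augmenting path remains; maximum flow = 18.
In the residual graph, reachable from u0: {u0, u5}.
Min-cut edges: u0→u1 (7), u0→u2 (11); capacity 7 + 11 = 18.
This cut is saturated, so no flow can exceed 18.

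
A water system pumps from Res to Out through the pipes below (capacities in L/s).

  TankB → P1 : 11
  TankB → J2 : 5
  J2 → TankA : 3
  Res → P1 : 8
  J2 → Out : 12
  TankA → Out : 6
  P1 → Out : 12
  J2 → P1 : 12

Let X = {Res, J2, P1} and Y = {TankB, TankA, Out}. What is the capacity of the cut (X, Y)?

27

Edges leaving {Res, J2, P1}: J2→TankA (3), J2→Out (12), P1→Out (12).
Cut capacity = 3 + 12 + 12 = 27.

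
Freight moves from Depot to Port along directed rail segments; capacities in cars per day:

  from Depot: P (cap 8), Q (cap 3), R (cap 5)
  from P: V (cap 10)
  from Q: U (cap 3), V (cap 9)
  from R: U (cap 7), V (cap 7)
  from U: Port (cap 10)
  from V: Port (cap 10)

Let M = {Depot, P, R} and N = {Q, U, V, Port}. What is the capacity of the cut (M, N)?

Edges leaving {Depot, P, R}: Depot→Q (3), P→V (10), R→U (7), R→V (7).
Cut capacity = 3 + 10 + 7 + 7 = 27.

27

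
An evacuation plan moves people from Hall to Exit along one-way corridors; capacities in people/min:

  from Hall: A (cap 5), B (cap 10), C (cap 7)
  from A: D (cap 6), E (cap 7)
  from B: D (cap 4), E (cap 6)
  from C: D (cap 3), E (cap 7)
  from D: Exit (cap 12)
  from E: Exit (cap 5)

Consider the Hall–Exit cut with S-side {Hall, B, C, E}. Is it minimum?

Given cut capacity: 5 + 4 + 3 + 5 = 17.
Augment Hall→A→D→Exit: bottleneck 5, flow now 5.
Augment Hall→B→D→Exit: bottleneck 4, flow now 9.
Augment Hall→B→E→Exit: bottleneck 5, flow now 14.
Augment Hall→C→D→Exit: bottleneck 3, flow now 17.
No augmenting path remains; maximum flow = 17.
Cut capacity 17 equals the max flow, so it is a minimum cut.

Yes — it is a minimum cut (capacity 17).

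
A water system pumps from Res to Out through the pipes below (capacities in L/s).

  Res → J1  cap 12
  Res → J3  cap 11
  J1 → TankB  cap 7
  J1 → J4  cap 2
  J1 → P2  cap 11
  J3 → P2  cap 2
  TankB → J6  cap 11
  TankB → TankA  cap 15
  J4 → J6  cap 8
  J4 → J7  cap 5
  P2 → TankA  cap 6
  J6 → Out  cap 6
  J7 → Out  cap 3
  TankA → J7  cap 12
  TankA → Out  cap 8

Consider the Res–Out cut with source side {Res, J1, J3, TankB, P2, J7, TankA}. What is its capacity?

24

Edges leaving {Res, J1, J3, TankB, P2, J7, TankA}: J1→J4 (2), TankB→J6 (11), J7→Out (3), TankA→Out (8).
Cut capacity = 2 + 11 + 3 + 8 = 24.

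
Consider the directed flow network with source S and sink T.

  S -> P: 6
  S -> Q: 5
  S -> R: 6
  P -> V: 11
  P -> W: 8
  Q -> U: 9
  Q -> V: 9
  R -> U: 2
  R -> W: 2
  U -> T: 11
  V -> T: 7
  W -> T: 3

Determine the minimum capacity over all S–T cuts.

Augment S→P→V→T: bottleneck 6, flow now 6.
Augment S→Q→U→T: bottleneck 5, flow now 11.
Augment S→R→U→T: bottleneck 2, flow now 13.
Augment S→R→W→T: bottleneck 2, flow now 15.
No augmenting path remains; maximum flow = 15.
By max-flow min-cut, the minimum cut capacity equals the max flow.
In the residual graph, reachable from S: {S, R}.
Min-cut edges: S→P (6), S→Q (5), R→U (2), R→W (2); capacity 6 + 5 + 2 + 2 = 15.

15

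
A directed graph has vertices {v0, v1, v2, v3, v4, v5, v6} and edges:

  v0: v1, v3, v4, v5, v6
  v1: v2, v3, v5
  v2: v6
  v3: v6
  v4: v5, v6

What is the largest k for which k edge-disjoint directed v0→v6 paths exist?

4

Assign every edge capacity 1; by Menger, the answer equals the max flow.
Path v0→v6 (+1); total 1.
Path v0→v3→v6 (+1); total 2.
Path v0→v4→v6 (+1); total 3.
Path v0→v1→v2→v6 (+1); total 4.
No residual v0→v6 path; max flow = 4.
Certifying cut of size 4: {v0→v1, v0→v3, v0→v4, v0→v6}.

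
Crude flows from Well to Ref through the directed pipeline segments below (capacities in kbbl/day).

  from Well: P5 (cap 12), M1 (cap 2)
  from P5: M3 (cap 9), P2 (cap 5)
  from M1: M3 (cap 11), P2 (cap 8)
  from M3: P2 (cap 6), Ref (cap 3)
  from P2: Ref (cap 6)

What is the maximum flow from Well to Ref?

9

Augment Well→P5→M3→Ref: bottleneck 3, flow now 3.
Augment Well→P5→P2→Ref: bottleneck 5, flow now 8.
Augment Well→M1→P2→Ref: bottleneck 1, flow now 9.
No augmenting path remains; maximum flow = 9.
In the residual graph, reachable from Well: {Well, P5, M1, M3, P2}.
Min-cut edges: M3→Ref (3), P2→Ref (6); capacity 3 + 6 = 9.
This cut is saturated, so no flow can exceed 9.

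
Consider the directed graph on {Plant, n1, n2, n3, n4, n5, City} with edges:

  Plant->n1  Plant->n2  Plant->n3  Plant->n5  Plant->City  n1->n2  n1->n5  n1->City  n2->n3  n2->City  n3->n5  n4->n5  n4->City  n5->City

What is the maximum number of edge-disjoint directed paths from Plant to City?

4

Assign every edge capacity 1; by Menger, the answer equals the max flow.
Path Plant→City (+1); total 1.
Path Plant→n1→City (+1); total 2.
Path Plant→n2→City (+1); total 3.
Path Plant→n5→City (+1); total 4.
No residual Plant→City path; max flow = 4.
Certifying cut of size 4: {Plant→City, Plant→n1, Plant→n2, n5→City}.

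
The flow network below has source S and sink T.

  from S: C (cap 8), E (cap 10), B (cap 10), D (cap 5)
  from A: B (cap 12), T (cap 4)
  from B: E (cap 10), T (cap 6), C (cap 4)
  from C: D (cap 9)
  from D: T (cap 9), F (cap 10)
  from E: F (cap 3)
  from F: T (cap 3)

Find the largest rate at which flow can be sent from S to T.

18

Augment S→B→T: bottleneck 6, flow now 6.
Augment S→D→T: bottleneck 5, flow now 11.
Augment S→C→D→T: bottleneck 4, flow now 15.
Augment S→E→F→T: bottleneck 3, flow now 18.
No augmenting path remains; maximum flow = 18.
In the residual graph, reachable from S: {S, B, C, D, E, F}.
Min-cut edges: B→T (6), D→T (9), F→T (3); capacity 6 + 9 + 3 = 18.
This cut is saturated, so no flow can exceed 18.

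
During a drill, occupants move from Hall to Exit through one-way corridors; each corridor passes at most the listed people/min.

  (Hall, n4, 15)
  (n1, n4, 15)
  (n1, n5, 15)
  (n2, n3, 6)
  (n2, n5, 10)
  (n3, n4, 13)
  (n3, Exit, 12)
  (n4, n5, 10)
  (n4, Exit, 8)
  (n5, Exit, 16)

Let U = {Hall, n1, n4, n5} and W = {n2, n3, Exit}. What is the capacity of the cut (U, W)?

24

Edges leaving {Hall, n1, n4, n5}: n4→Exit (8), n5→Exit (16).
Cut capacity = 8 + 16 = 24.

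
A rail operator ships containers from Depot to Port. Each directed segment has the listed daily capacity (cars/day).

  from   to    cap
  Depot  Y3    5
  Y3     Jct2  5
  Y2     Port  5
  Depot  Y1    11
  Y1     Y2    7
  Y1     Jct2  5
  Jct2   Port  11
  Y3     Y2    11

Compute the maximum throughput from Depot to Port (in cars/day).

15

Augment Depot→Y3→Jct2→Port: bottleneck 5, flow now 5.
Augment Depot→Y1→Jct2→Port: bottleneck 5, flow now 10.
Augment Depot→Y1→Y2→Port: bottleneck 5, flow now 15.
No augmenting path remains; maximum flow = 15.
In the residual graph, reachable from Depot: {Depot, Y1, Y2}.
Min-cut edges: Depot→Y3 (5), Y1→Jct2 (5), Y2→Port (5); capacity 5 + 5 + 5 = 15.
This cut is saturated, so no flow can exceed 15.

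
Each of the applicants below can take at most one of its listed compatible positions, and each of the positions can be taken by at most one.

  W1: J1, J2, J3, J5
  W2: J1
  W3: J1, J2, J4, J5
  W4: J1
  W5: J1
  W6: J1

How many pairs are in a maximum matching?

3

Unit-capacity flow: source→left, listed edges, right→sink; max matching = max flow.
Augmenting path W1→J1 (+1); matched 1.
Augmenting path W3→J2 (+1); matched 2.
Augmenting path W2→J1→W1→J3 (+1); matched 3.
No augmenting path remains; maximum matching = 3.
König certificate: {W1, W3, J1} is a vertex cover of size 3 (every listed pair touches it), so no matching can be larger.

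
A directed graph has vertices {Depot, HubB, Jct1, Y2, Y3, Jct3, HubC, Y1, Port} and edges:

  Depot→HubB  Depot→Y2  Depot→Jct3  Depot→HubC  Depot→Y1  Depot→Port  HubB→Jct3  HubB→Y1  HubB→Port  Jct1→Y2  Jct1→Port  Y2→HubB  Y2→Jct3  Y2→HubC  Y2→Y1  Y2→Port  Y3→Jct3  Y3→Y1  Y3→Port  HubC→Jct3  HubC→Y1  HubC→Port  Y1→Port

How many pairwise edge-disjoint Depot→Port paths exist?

Assign every edge capacity 1; by Menger, the answer equals the max flow.
Path Depot→Port (+1); total 1.
Path Depot→HubB→Port (+1); total 2.
Path Depot→Y2→Port (+1); total 3.
Path Depot→HubC→Port (+1); total 4.
Path Depot→Y1→Port (+1); total 5.
No residual Depot→Port path; max flow = 5.
Certifying cut of size 5: {Depot→HubB, Depot→HubC, Depot→Port, Depot→Y1, Depot→Y2}.

5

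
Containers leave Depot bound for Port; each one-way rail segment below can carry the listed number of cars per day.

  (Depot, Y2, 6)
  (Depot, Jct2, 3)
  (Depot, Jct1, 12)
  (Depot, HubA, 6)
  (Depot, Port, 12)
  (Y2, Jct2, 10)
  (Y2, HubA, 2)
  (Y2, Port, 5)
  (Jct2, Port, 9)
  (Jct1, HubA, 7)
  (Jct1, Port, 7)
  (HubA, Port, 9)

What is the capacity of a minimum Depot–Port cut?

Augment Depot→Port: bottleneck 12, flow now 12.
Augment Depot→Y2→Port: bottleneck 5, flow now 17.
Augment Depot→Jct2→Port: bottleneck 3, flow now 20.
Augment Depot→Jct1→Port: bottleneck 7, flow now 27.
Augment Depot→HubA→Port: bottleneck 6, flow now 33.
Augment Depot→Y2→Jct2→Port: bottleneck 1, flow now 34.
Augment Depot→Jct1→HubA→Port: bottleneck 3, flow now 37.
No augmenting path remains; maximum flow = 37.
By max-flow min-cut, the minimum cut capacity equals the max flow.
In the residual graph, reachable from Depot: {Depot, Jct1, HubA}.
Min-cut edges: Depot→Y2 (6), Depot→Jct2 (3), Depot→Port (12), Jct1→Port (7), HubA→Port (9); capacity 6 + 3 + 12 + 7 + 9 = 37.

37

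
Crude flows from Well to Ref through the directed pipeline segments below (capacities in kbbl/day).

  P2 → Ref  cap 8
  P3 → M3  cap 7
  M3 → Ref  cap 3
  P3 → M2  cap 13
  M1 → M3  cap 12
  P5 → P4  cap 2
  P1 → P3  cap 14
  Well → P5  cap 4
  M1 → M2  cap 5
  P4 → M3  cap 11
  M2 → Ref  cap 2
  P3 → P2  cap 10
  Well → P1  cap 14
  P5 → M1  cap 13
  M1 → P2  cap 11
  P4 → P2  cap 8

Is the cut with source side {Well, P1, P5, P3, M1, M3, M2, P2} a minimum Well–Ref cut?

Given cut capacity: 2 + 3 + 2 + 8 = 15.
Augment Well→P1→P3→M3→Ref: bottleneck 3, flow now 3.
Augment Well→P1→P3→M2→Ref: bottleneck 2, flow now 5.
Augment Well→P1→P3→P2→Ref: bottleneck 8, flow now 13.
No augmenting path remains; maximum flow = 13.
In the residual graph, reachable from Well: {Well, P1, P5, P4, P3, M1, M3, M2, P2}.
Min-cut edges: M3→Ref (3), M2→Ref (2), P2→Ref (8); capacity 3 + 2 + 8 = 13.
Cut capacity 15 exceeds the max flow 13, so it is not minimum.

No — its capacity is 15, but the minimum cut has capacity 13.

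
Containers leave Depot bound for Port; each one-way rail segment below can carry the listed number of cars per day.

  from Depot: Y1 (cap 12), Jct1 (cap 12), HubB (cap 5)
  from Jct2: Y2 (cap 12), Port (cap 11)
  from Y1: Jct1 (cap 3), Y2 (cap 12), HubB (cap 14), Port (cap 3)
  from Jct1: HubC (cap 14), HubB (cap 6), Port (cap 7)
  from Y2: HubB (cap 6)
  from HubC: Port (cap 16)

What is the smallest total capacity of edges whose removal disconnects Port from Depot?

18

Augment Depot→Y1→Port: bottleneck 3, flow now 3.
Augment Depot→Jct1→Port: bottleneck 7, flow now 10.
Augment Depot→Jct1→HubC→Port: bottleneck 5, flow now 15.
Augment Depot→Y1→Jct1→HubC→Port: bottleneck 3, flow now 18.
No augmenting path remains; maximum flow = 18.
By max-flow min-cut, the minimum cut capacity equals the max flow.
In the residual graph, reachable from Depot: {Depot, Y1, Y2, HubB}.
Min-cut edges: Depot→Jct1 (12), Y1→Jct1 (3), Y1→Port (3); capacity 12 + 3 + 3 = 18.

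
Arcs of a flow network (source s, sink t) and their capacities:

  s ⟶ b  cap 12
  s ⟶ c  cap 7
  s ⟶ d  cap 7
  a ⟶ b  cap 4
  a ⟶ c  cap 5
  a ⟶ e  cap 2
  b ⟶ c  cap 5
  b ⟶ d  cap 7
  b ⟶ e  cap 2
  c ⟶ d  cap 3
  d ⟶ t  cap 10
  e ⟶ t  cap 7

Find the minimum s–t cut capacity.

Augment s→d→t: bottleneck 7, flow now 7.
Augment s→b→d→t: bottleneck 3, flow now 10.
Augment s→b→e→t: bottleneck 2, flow now 12.
No augmenting path remains; maximum flow = 12.
By max-flow min-cut, the minimum cut capacity equals the max flow.
In the residual graph, reachable from s: {s, b, c, d}.
Min-cut edges: b→e (2), d→t (10); capacity 2 + 10 = 12.

12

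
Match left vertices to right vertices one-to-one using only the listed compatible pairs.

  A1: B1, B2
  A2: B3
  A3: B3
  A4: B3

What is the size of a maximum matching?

2

Unit-capacity flow: source→left, listed edges, right→sink; max matching = max flow.
Augmenting path A1→B1 (+1); matched 1.
Augmenting path A2→B3 (+1); matched 2.
No augmenting path remains; maximum matching = 2.
König certificate: {A1, B3} is a vertex cover of size 2 (every listed pair touches it), so no matching can be larger.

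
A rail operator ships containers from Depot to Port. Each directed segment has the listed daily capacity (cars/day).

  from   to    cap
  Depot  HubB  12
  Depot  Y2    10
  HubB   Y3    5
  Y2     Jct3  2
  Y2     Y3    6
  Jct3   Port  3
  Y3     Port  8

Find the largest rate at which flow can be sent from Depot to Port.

10

Augment Depot→HubB→Y3→Port: bottleneck 5, flow now 5.
Augment Depot→Y2→Jct3→Port: bottleneck 2, flow now 7.
Augment Depot→Y2→Y3→Port: bottleneck 3, flow now 10.
No augmenting path remains; maximum flow = 10.
In the residual graph, reachable from Depot: {Depot, HubB, Y2, Y3}.
Min-cut edges: Y2→Jct3 (2), Y3→Port (8); capacity 2 + 8 = 10.
This cut is saturated, so no flow can exceed 10.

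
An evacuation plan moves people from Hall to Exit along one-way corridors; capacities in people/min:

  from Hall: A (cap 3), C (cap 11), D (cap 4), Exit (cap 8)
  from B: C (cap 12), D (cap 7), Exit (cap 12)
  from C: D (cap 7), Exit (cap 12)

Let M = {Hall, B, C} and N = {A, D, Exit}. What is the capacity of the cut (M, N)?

53

Edges leaving {Hall, B, C}: Hall→A (3), Hall→D (4), Hall→Exit (8), B→D (7), B→Exit (12), C→D (7), C→Exit (12).
Cut capacity = 3 + 4 + 8 + 7 + 12 + 7 + 12 = 53.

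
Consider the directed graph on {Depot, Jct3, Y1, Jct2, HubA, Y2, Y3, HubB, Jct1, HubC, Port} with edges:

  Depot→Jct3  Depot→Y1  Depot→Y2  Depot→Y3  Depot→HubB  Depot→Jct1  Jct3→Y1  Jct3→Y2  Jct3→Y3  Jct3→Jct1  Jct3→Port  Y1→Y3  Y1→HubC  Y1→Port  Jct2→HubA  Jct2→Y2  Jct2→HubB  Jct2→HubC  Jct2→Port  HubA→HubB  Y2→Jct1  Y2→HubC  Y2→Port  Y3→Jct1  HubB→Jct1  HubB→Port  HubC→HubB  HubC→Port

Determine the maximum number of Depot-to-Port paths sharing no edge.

Assign every edge capacity 1; by Menger, the answer equals the max flow.
Path Depot→Jct3→Port (+1); total 1.
Path Depot→Y1→Port (+1); total 2.
Path Depot→Y2→Port (+1); total 3.
Path Depot→HubB→Port (+1); total 4.
No residual Depot→Port path; max flow = 4.
Certifying cut of size 4: {Depot→HubB, Depot→Jct3, Depot→Y1, Depot→Y2}.

4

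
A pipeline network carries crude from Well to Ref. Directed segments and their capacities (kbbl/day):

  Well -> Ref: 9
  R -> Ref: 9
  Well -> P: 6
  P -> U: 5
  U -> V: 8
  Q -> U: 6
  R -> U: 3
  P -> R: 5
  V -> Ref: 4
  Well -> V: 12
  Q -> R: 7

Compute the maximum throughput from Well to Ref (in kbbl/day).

18

Augment Well→Ref: bottleneck 9, flow now 9.
Augment Well→V→Ref: bottleneck 4, flow now 13.
Augment Well→P→R→Ref: bottleneck 5, flow now 18.
No augmenting path remains; maximum flow = 18.
In the residual graph, reachable from Well: {Well, P, U, V}.
Min-cut edges: Well→Ref (9), P→R (5), V→Ref (4); capacity 9 + 5 + 4 = 18.
This cut is saturated, so no flow can exceed 18.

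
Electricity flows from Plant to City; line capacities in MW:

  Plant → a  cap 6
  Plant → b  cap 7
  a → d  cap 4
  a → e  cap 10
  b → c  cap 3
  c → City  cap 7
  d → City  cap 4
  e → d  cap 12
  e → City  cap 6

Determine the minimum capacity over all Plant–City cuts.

Augment Plant→a→d→City: bottleneck 4, flow now 4.
Augment Plant→a→e→City: bottleneck 2, flow now 6.
Augment Plant→b→c→City: bottleneck 3, flow now 9.
No augmenting path remains; maximum flow = 9.
By max-flow min-cut, the minimum cut capacity equals the max flow.
In the residual graph, reachable from Plant: {Plant, b}.
Min-cut edges: Plant→a (6), b→c (3); capacity 6 + 3 = 9.

9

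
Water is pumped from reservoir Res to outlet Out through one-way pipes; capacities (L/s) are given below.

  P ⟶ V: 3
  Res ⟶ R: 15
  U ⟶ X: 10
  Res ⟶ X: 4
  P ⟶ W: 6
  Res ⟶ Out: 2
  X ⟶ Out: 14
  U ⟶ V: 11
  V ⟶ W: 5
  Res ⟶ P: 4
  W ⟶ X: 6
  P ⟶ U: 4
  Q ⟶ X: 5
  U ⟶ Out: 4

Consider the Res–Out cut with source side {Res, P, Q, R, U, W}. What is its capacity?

Edges leaving {Res, P, Q, R, U, W}: Res→X (4), Res→Out (2), P→V (3), Q→X (5), U→V (11), U→X (10), U→Out (4), W→X (6).
Cut capacity = 4 + 2 + 3 + 5 + 11 + 10 + 4 + 6 = 45.

45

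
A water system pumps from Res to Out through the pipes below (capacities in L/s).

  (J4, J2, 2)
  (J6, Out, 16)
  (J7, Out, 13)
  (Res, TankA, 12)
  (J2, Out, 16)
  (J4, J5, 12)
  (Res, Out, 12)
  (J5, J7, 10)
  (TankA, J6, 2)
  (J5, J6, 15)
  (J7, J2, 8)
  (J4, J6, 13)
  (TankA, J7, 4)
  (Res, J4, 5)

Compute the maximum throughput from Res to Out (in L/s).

Augment Res→Out: bottleneck 12, flow now 12.
Augment Res→TankA→J7→Out: bottleneck 4, flow now 16.
Augment Res→TankA→J6→Out: bottleneck 2, flow now 18.
Augment Res→J4→J2→Out: bottleneck 2, flow now 20.
Augment Res→J4→J6→Out: bottleneck 3, flow now 23.
No augmenting path remains; maximum flow = 23.
In the residual graph, reachable from Res: {Res, TankA}.
Min-cut edges: Res→J4 (5), Res→Out (12), TankA→J7 (4), TankA→J6 (2); capacity 5 + 12 + 4 + 2 = 23.
This cut is saturated, so no flow can exceed 23.

23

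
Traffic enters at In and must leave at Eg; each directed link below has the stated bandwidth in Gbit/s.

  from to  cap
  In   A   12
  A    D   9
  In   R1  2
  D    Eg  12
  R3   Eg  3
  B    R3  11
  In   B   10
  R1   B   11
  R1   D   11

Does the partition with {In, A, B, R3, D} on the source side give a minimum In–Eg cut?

No — its capacity is 17, but the minimum cut has capacity 14.

Given cut capacity: 2 + 3 + 12 = 17.
Augment In→A→D→Eg: bottleneck 9, flow now 9.
Augment In→R1→D→Eg: bottleneck 2, flow now 11.
Augment In→B→R3→Eg: bottleneck 3, flow now 14.
No augmenting path remains; maximum flow = 14.
In the residual graph, reachable from In: {In, A, B, R3}.
Min-cut edges: In→R1 (2), A→D (9), R3→Eg (3); capacity 2 + 9 + 3 = 14.
Cut capacity 17 exceeds the max flow 14, so it is not minimum.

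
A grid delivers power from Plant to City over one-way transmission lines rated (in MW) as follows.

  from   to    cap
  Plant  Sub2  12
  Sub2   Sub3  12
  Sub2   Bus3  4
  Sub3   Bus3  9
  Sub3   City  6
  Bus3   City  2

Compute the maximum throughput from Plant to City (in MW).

Augment Plant→Sub2→Sub3→City: bottleneck 6, flow now 6.
Augment Plant→Sub2→Bus3→City: bottleneck 2, flow now 8.
No augmenting path remains; maximum flow = 8.
In the residual graph, reachable from Plant: {Plant, Sub2, Sub3, Bus3}.
Min-cut edges: Sub3→City (6), Bus3→City (2); capacity 6 + 2 = 8.
This cut is saturated, so no flow can exceed 8.

8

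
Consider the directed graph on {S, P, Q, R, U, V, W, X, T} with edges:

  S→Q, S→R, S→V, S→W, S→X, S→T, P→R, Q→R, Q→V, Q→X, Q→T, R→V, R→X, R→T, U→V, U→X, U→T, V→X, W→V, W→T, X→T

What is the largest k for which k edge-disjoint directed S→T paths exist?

Assign every edge capacity 1; by Menger, the answer equals the max flow.
Path S→T (+1); total 1.
Path S→Q→T (+1); total 2.
Path S→R→T (+1); total 3.
Path S→W→T (+1); total 4.
Path S→X→T (+1); total 5.
No residual S→T path; max flow = 5.
Certifying cut of size 5: {S→Q, S→R, S→T, S→W, X→T}.

5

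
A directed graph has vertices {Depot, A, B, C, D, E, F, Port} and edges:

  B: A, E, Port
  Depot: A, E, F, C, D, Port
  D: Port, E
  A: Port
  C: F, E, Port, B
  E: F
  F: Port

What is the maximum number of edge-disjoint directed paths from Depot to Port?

Assign every edge capacity 1; by Menger, the answer equals the max flow.
Path Depot→Port (+1); total 1.
Path Depot→A→Port (+1); total 2.
Path Depot→C→Port (+1); total 3.
Path Depot→D→Port (+1); total 4.
Path Depot→F→Port (+1); total 5.
No residual Depot→Port path; max flow = 5.
Certifying cut of size 5: {Depot→A, Depot→C, Depot→D, Depot→Port, F→Port}.

5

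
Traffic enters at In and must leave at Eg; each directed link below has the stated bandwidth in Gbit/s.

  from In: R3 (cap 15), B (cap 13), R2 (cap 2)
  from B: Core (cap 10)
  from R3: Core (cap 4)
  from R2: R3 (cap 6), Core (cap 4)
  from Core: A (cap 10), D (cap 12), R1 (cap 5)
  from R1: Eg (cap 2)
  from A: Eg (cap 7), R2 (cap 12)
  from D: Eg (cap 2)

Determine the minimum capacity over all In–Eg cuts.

Augment In→B→Core→R1→Eg: bottleneck 2, flow now 2.
Augment In→B→Core→A→Eg: bottleneck 7, flow now 9.
Augment In→B→Core→D→Eg: bottleneck 1, flow now 10.
Augment In→R3→Core→D→Eg: bottleneck 1, flow now 11.
No augmenting path remains; maximum flow = 11.
By max-flow min-cut, the minimum cut capacity equals the max flow.
In the residual graph, reachable from In: {In, B, R3, R2, Core, R1, A, D}.
Min-cut edges: R1→Eg (2), A→Eg (7), D→Eg (2); capacity 2 + 7 + 2 = 11.

11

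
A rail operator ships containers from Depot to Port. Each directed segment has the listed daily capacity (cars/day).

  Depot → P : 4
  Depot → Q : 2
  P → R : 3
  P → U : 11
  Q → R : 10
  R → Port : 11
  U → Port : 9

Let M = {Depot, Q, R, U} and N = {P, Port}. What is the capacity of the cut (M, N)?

Edges leaving {Depot, Q, R, U}: Depot→P (4), R→Port (11), U→Port (9).
Cut capacity = 4 + 11 + 9 = 24.

24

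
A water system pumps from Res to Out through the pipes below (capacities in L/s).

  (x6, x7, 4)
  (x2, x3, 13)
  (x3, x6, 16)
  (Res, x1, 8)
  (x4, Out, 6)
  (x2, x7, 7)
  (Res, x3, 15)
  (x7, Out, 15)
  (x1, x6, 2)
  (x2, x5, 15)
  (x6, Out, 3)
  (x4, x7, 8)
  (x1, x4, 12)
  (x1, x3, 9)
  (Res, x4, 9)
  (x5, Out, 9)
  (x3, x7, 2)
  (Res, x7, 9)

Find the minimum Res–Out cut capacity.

24

Augment Res→x4→Out: bottleneck 6, flow now 6.
Augment Res→x7→Out: bottleneck 9, flow now 15.
Augment Res→x1→x6→Out: bottleneck 2, flow now 17.
Augment Res→x3→x6→Out: bottleneck 1, flow now 18.
Augment Res→x3→x7→Out: bottleneck 2, flow now 20.
Augment Res→x4→x7→Out: bottleneck 3, flow now 23.
Augment Res→x1→x4→x7→Out: bottleneck 1, flow now 24.
No augmenting path remains; maximum flow = 24.
By max-flow min-cut, the minimum cut capacity equals the max flow.
In the residual graph, reachable from Res: {Res, x1, x3, x4, x6, x7}.
Min-cut edges: x4→Out (6), x6→Out (3), x7→Out (15); capacity 6 + 3 + 15 = 24.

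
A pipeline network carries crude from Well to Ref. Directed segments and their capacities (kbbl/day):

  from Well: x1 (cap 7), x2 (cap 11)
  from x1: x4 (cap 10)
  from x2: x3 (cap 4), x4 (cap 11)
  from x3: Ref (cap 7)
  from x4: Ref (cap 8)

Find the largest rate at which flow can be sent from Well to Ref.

12

Augment Well→x1→x4→Ref: bottleneck 7, flow now 7.
Augment Well→x2→x3→Ref: bottleneck 4, flow now 11.
Augment Well→x2→x4→Ref: bottleneck 1, flow now 12.
No augmenting path remains; maximum flow = 12.
In the residual graph, reachable from Well: {Well, x1, x2, x4}.
Min-cut edges: x2→x3 (4), x4→Ref (8); capacity 4 + 8 = 12.
This cut is saturated, so no flow can exceed 12.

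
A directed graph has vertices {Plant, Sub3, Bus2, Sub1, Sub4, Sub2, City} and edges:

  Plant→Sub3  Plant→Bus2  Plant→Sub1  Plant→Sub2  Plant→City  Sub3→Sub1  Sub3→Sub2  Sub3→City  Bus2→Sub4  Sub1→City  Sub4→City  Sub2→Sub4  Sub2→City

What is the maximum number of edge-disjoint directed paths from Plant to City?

Assign every edge capacity 1; by Menger, the answer equals the max flow.
Path Plant→City (+1); total 1.
Path Plant→Sub3→City (+1); total 2.
Path Plant→Sub1→City (+1); total 3.
Path Plant→Sub2→City (+1); total 4.
Path Plant→Bus2→Sub4→City (+1); total 5.
No residual Plant→City path; max flow = 5.
Certifying cut of size 5: {Plant→Bus2, Plant→City, Plant→Sub1, Plant→Sub2, Plant→Sub3}.

5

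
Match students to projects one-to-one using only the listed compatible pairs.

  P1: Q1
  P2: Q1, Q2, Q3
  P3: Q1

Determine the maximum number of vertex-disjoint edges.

Unit-capacity flow: source→left, listed edges, right→sink; max matching = max flow.
Augmenting path P1→Q1 (+1); matched 1.
Augmenting path P2→Q2 (+1); matched 2.
No augmenting path remains; maximum matching = 2.
König certificate: {P2, Q1} is a vertex cover of size 2 (every listed pair touches it), so no matching can be larger.

2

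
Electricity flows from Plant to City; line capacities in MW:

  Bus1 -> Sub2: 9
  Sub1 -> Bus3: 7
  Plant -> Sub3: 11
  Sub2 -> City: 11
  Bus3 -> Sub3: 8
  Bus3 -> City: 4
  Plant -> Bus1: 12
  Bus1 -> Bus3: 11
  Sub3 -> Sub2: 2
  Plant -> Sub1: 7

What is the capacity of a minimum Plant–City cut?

15

Augment Plant→Sub3→Sub2→City: bottleneck 2, flow now 2.
Augment Plant→Sub1→Bus3→City: bottleneck 4, flow now 6.
Augment Plant→Bus1→Sub2→City: bottleneck 9, flow now 15.
No augmenting path remains; maximum flow = 15.
By max-flow min-cut, the minimum cut capacity equals the max flow.
In the residual graph, reachable from Plant: {Plant, Sub3, Sub1, Bus1, Bus3}.
Min-cut edges: Sub3→Sub2 (2), Bus1→Sub2 (9), Bus3→City (4); capacity 2 + 9 + 4 = 15.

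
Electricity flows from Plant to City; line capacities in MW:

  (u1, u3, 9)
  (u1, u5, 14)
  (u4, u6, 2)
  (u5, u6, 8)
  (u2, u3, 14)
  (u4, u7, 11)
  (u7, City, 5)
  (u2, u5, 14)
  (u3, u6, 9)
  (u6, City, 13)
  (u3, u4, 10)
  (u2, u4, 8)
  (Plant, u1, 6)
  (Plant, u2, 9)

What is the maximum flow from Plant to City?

15

Augment Plant→u1→u3→u6→City: bottleneck 6, flow now 6.
Augment Plant→u2→u3→u6→City: bottleneck 3, flow now 9.
Augment Plant→u2→u4→u6→City: bottleneck 2, flow now 11.
Augment Plant→u2→u4→u7→City: bottleneck 4, flow now 15.
No augmenting path remains; maximum flow = 15.
In the residual graph, reachable from Plant: {Plant}.
Min-cut edges: Plant→u1 (6), Plant→u2 (9); capacity 6 + 9 = 15.
This cut is saturated, so no flow can exceed 15.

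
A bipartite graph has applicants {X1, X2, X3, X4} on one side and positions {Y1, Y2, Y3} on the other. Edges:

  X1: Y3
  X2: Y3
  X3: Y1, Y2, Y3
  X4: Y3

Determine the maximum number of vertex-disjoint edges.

2

Unit-capacity flow: source→left, listed edges, right→sink; max matching = max flow.
Augmenting path X1→Y3 (+1); matched 1.
Augmenting path X3→Y1 (+1); matched 2.
No augmenting path remains; maximum matching = 2.
König certificate: {X3, Y3} is a vertex cover of size 2 (every listed pair touches it), so no matching can be larger.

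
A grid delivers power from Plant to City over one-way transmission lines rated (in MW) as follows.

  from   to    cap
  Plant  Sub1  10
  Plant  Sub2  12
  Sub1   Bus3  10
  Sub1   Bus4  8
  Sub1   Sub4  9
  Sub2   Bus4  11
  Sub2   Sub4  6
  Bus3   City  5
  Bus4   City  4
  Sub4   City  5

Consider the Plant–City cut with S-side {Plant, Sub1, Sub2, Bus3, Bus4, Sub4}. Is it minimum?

Yes — it is a minimum cut (capacity 14).

Given cut capacity: 5 + 4 + 5 = 14.
Augment Plant→Sub1→Bus3→City: bottleneck 5, flow now 5.
Augment Plant→Sub1→Bus4→City: bottleneck 4, flow now 9.
Augment Plant→Sub1→Sub4→City: bottleneck 1, flow now 10.
Augment Plant→Sub2→Sub4→City: bottleneck 4, flow now 14.
No augmenting path remains; maximum flow = 14.
Cut capacity 14 equals the max flow, so it is a minimum cut.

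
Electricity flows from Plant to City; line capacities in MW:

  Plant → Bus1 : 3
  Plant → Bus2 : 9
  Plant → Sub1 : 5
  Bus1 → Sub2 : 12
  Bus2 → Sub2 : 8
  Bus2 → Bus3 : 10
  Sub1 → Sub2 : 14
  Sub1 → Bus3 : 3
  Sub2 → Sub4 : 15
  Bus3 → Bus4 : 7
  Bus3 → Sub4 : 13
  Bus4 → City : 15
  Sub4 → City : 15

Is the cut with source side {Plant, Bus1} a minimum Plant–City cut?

Given cut capacity: 9 + 5 + 12 = 26.
Augment Plant→Bus1→Sub2→Sub4→City: bottleneck 3, flow now 3.
Augment Plant→Bus2→Sub2→Sub4→City: bottleneck 8, flow now 11.
Augment Plant→Bus2→Bus3→Bus4→City: bottleneck 1, flow now 12.
Augment Plant→Sub1→Sub2→Sub4→City: bottleneck 4, flow now 16.
Augment Plant→Sub1→Bus3→Bus4→City: bottleneck 1, flow now 17.
No augmenting path remains; maximum flow = 17.
In the residual graph, reachable from Plant: {Plant}.
Min-cut edges: Plant→Bus1 (3), Plant→Bus2 (9), Plant→Sub1 (5); capacity 3 + 9 + 5 = 17.
Cut capacity 26 exceeds the max flow 17, so it is not minimum.

No — its capacity is 26, but the minimum cut has capacity 17.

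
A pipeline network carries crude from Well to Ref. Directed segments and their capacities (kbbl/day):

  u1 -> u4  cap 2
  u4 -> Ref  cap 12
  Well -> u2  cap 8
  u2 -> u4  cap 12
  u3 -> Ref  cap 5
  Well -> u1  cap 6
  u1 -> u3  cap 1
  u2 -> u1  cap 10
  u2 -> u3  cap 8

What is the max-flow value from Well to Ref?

11

Augment Well→u1→u3→Ref: bottleneck 1, flow now 1.
Augment Well→u1→u4→Ref: bottleneck 2, flow now 3.
Augment Well→u2→u3→Ref: bottleneck 4, flow now 7.
Augment Well→u2→u4→Ref: bottleneck 4, flow now 11.
No augmenting path remains; maximum flow = 11.
In the residual graph, reachable from Well: {Well, u1}.
Min-cut edges: Well→u2 (8), u1→u3 (1), u1→u4 (2); capacity 8 + 1 + 2 = 11.
This cut is saturated, so no flow can exceed 11.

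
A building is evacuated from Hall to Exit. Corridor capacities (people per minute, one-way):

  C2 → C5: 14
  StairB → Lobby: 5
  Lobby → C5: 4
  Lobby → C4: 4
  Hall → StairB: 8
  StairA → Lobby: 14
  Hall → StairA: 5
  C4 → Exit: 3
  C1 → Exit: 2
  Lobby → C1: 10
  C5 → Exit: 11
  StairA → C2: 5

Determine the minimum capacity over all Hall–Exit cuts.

Augment Hall→StairB→Lobby→C1→Exit: bottleneck 2, flow now 2.
Augment Hall→StairB→Lobby→C4→Exit: bottleneck 3, flow now 5.
Augment Hall→StairA→Lobby→C5→Exit: bottleneck 4, flow now 9.
Augment Hall→StairA→C2→C5→Exit: bottleneck 1, flow now 10.
No augmenting path remains; maximum flow = 10.
By max-flow min-cut, the minimum cut capacity equals the max flow.
In the residual graph, reachable from Hall: {Hall, StairB}.
Min-cut edges: Hall→StairA (5), StairB→Lobby (5); capacity 5 + 5 = 10.

10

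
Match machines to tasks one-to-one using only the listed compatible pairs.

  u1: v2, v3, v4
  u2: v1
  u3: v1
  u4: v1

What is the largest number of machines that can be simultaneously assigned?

2

Unit-capacity flow: source→left, listed edges, right→sink; max matching = max flow.
Augmenting path u1→v2 (+1); matched 1.
Augmenting path u2→v1 (+1); matched 2.
No augmenting path remains; maximum matching = 2.
König certificate: {u1, v1} is a vertex cover of size 2 (every listed pair touches it), so no matching can be larger.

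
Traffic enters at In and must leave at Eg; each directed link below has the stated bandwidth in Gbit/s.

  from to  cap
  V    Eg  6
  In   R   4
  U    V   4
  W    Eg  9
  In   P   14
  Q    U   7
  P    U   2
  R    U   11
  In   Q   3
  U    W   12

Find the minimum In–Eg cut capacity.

Augment In→P→U→V→Eg: bottleneck 2, flow now 2.
Augment In→Q→U→V→Eg: bottleneck 2, flow now 4.
Augment In→Q→U→W→Eg: bottleneck 1, flow now 5.
Augment In→R→U→W→Eg: bottleneck 4, flow now 9.
No augmenting path remains; maximum flow = 9.
By max-flow min-cut, the minimum cut capacity equals the max flow.
In the residual graph, reachable from In: {In, P}.
Min-cut edges: In→Q (3), In→R (4), P→U (2); capacity 3 + 4 + 2 = 9.

9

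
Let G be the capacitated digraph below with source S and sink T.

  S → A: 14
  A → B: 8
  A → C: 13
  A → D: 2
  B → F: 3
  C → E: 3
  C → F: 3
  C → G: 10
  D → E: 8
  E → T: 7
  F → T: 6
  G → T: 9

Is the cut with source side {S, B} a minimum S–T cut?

No — its capacity is 17, but the minimum cut has capacity 14.

Given cut capacity: 14 + 3 = 17.
Augment S→A→B→F→T: bottleneck 3, flow now 3.
Augment S→A→C→E→T: bottleneck 3, flow now 6.
Augment S→A→C→F→T: bottleneck 3, flow now 9.
Augment S→A→C→G→T: bottleneck 5, flow now 14.
No augmenting path remains; maximum flow = 14.
In the residual graph, reachable from S: {S}.
Min-cut edges: S→A (14); capacity 14 = 14.
Cut capacity 17 exceeds the max flow 14, so it is not minimum.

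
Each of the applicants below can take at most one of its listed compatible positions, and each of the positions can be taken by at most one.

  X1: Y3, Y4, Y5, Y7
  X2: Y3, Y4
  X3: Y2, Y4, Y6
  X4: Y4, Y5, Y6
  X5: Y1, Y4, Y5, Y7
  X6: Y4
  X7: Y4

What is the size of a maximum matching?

Unit-capacity flow: source→left, listed edges, right→sink; max matching = max flow.
Augmenting path X1→Y3 (+1); matched 1.
Augmenting path X2→Y4 (+1); matched 2.
Augmenting path X3→Y2 (+1); matched 3.
Augmenting path X4→Y5 (+1); matched 4.
Augmenting path X5→Y1 (+1); matched 5.
Augmenting path X6→Y4→X2→Y3→X1→Y7 (+1); matched 6.
No augmenting path remains; maximum matching = 6.
König certificate: {X1, X2, X3, X4, X5, Y4} is a vertex cover of size 6 (every listed pair touches it), so no matching can be larger.

6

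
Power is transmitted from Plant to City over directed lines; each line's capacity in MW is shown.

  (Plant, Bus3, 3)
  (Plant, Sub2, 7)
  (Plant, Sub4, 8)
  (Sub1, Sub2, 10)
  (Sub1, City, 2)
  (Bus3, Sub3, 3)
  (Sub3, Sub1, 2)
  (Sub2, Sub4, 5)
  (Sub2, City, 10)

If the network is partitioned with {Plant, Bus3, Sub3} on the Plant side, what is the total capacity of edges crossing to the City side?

Edges leaving {Plant, Bus3, Sub3}: Plant→Sub2 (7), Plant→Sub4 (8), Sub3→Sub1 (2).
Cut capacity = 7 + 8 + 2 = 17.

17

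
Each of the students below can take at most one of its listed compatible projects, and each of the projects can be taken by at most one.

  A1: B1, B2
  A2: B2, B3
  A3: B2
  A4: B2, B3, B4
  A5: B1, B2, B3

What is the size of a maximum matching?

4

Unit-capacity flow: source→left, listed edges, right→sink; max matching = max flow.
Augmenting path A1→B1 (+1); matched 1.
Augmenting path A2→B2 (+1); matched 2.
Augmenting path A4→B3 (+1); matched 3.
Augmenting path A5→B3→A4→B4 (+1); matched 4.
No augmenting path remains; maximum matching = 4.
König certificate: {A4, B1, B2, B3} is a vertex cover of size 4 (every listed pair touches it), so no matching can be larger.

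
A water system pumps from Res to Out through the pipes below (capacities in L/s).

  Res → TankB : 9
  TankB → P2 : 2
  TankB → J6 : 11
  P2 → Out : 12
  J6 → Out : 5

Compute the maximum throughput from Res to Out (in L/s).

Augment Res→TankB→P2→Out: bottleneck 2, flow now 2.
Augment Res→TankB→J6→Out: bottleneck 5, flow now 7.
No augmenting path remains; maximum flow = 7.
In the residual graph, reachable from Res: {Res, TankB, J6}.
Min-cut edges: TankB→P2 (2), J6→Out (5); capacity 2 + 5 = 7.
This cut is saturated, so no flow can exceed 7.

7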